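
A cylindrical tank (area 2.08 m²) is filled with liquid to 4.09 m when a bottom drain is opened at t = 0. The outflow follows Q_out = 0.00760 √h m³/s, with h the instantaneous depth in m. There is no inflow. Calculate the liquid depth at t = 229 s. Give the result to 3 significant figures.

With no inflow, A dh/dt = −0.00760 √h.
This is separable: 2 d(√h)/dt = −0.00760/A, so √h = √h₀ − (0.00760/(2A)) t.
√h = √4.09 − 0.00760·229/(2·2.08) = 2.0224 − 0.41837 = 1.6040.
h = 1.6040² = 2.5728 m.

2.57 m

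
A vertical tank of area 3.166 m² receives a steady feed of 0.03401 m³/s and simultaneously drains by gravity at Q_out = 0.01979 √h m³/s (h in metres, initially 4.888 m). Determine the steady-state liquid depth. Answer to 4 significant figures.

Unsteady balance on liquid volume: A dh/dt = Q_in − 0.01979 √h. At steady state dh/dt = 0:
Q_in = 0.01979 √h_ss ⇒ √h_ss = 0.03401/0.01979 = 1.71854.
h_ss = 1.71854² = 2.95340 m. (Since h₀ = 4.888 m > h_ss, the level will fall toward this value.)

2.953 m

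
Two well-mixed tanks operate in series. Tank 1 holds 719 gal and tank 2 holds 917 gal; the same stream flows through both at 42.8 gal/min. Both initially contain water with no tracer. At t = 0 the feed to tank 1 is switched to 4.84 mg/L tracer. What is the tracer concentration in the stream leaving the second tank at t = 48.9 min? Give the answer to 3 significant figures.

Species balance on tank i: dCᵢ/dt = (Cᵢ₋₁ − Cᵢ)/τᵢ with τᵢ = Vᵢ/Q.
τ₁ = 719/42.8 = 16.799 min; τ₂ = 917/42.8 = 21.425 min.
Solving the cascade with C₁(0)=C₂(0)=0 gives C₂(t) = C_in[1 − (τ₁ e^(−t/τ₁) − τ₂ e^(−t/τ₂))/(τ₁ − τ₂)].
At t = 48.9: e^(−t/τ₁) = 0.054428, e^(−t/τ₂) = 0.10204.
C₂ = 4.84·[1 − (16.799·0.054428 − 21.425·0.10204)/(-4.6262)] = 4.84·0.72505 = 3.5092 mg/L.

3.51 mg/L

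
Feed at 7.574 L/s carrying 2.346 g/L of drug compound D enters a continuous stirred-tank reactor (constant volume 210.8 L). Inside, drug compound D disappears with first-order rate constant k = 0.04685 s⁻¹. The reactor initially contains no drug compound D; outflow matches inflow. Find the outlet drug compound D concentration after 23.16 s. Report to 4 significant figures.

0.8686 g/L

Accumulation = in − out − consumed: V dC/dt = Q C_in − Q C − k V C.
dC/dt = (Q/V) C_in − (Q/V + k) C; effective rate a = Q/V + k = 0.0359298 + 0.04685 = 0.0827798 s⁻¹.
C_ss = Q C_in/(Q + kV) = 1.01826 g/L; C(t) = C_ss + (C₀ − C_ss) e^(−a t).
C(23.16) = 1.01826 + (-1.01826)·e^(−0.0827798·23.16) = 1.01826 + (-1.01826)·0.147021 = 0.868554 g/L.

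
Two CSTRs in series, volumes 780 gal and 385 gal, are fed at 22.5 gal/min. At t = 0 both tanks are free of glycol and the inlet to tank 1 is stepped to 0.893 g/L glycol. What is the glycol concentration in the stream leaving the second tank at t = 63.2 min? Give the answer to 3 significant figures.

0.630 g/L

Time constants: τᵢ = Vᵢ/Q for each well-mixed tank.
τ₁ = 780/22.5 = 34.667 min; τ₂ = 385/22.5 = 17.111 min.
Solving the cascade with C₁(0)=C₂(0)=0 gives C₂(t) = C_in[1 − (τ₁ e^(−t/τ₁) − τ₂ e^(−t/τ₂))/(τ₁ − τ₂)].
At t = 63.2: e^(−t/τ₁) = 0.16153, e^(−t/τ₂) = 0.024885.
C₂ = 0.893·[1 − (34.667·0.16153 − 17.111·0.024885)/(17.556)] = 0.893·0.70529 = 0.62982 g/L.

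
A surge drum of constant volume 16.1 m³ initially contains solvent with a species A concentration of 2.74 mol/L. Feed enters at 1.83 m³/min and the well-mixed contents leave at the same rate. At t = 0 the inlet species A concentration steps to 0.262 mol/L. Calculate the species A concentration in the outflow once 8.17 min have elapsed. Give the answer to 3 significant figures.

Accumulation = in − out for the solute gives V dC/dt = Q(C_in − C).
Rewrite as dC/dt + C/τ = C_in/τ, τ = V/Q = 8.7978 min.
Solution: C(t) = C_in + (C₀ − C_in) e^(−t/τ).
C(8.17) = 0.262 + (2.74 − 0.262)·e^(−8.17/8.7978) = 0.262 + (2.4780)·0.39509 = 1.2410 mol/L.

1.24 mol/L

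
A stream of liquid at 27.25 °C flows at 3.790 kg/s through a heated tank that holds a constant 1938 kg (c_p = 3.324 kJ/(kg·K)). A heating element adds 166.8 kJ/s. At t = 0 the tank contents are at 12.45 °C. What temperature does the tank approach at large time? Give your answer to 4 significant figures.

First-law balance (no shaft work): M c_p dT/dt = ṁ c_p (T_in − T) + 166.8.
At steady state dT/dt = 0 ⇒ T_ss = T_in + Q̇/(ṁ c_p) = 27.25 + 166.8/(3.790·3.324) = 40.4902 °C.

40.49 °C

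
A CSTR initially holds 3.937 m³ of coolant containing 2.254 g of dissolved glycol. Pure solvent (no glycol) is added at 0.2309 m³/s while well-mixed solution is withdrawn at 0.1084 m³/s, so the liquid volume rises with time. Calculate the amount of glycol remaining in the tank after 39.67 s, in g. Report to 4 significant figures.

Total volume: dV/dt = Q_in − Q_out = 0.122500 m³/s, so V(t) = 3.937 + 0.122500 t and V(39.67) = 8.79658 m³.
No glycol enters, so dm/dt = −Q_out · (m/V).
dm/m = −Q_out dt/(V₀ + 0.122500 t); integrating gives ln(m/m₀) = −(Q_out/(Q_in−Q_out)) ln(V/V₀).
m = m₀ (V₀/V)^(Q_out/(Q_in−Q_out)) = 2.254 × (3.937/8.79658)^(0.884898) = 1.10661 g.

1.107 g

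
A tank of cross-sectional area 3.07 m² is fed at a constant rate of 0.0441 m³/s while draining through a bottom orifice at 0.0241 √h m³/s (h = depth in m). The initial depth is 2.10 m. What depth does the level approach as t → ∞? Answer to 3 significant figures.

A dh/dt = Q_in − 0.0241 √h. Steady state requires inflow = outflow:
Q_in = 0.0241 √h_ss ⇒ √h_ss = 0.0441/0.0241 = 1.8299.
h_ss = 1.8299² = 3.3484 m. (Since h₀ = 2.10 m < h_ss, the level will rise toward this value.)

3.35 m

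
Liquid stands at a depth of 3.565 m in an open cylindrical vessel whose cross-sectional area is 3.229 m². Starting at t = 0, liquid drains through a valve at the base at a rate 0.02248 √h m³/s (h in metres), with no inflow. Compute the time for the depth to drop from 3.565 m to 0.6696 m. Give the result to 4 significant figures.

With no inflow, A dh/dt = −0.02248 √h.
Separate and integrate: 2(√h − √h₀) = −(0.02248/A) t.
t = 2A(√h₀ − √h)/0.02248 = 2·3.229·(√3.565 − √0.6696)/0.02248
  = 6.45800 × (1.88812 − 0.818291) / 0.02248 = 307.338 s.

307.3 s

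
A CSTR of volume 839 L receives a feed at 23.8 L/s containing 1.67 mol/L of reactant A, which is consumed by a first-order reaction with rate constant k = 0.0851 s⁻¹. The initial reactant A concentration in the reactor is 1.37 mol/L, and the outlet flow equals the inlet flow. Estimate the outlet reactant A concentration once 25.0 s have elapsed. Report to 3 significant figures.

Accumulation = in − out − consumed: V dC/dt = Q C_in − Q C − k V C.
dC/dt = (Q/V) C_in − (Q/V + k) C; effective rate a = Q/V + k = 0.028367 + 0.0851 = 0.11347 s⁻¹.
C_ss = Q C_in/(Q + kV) = 0.41750 mol/L; C(t) = C_ss + (C₀ − C_ss) e^(−a t).
C(25.0) = 0.41750 + (0.95250)·e^(−0.11347·25.0) = 0.41750 + (0.95250)·0.058620 = 0.47334 mol/L.

0.473 mol/L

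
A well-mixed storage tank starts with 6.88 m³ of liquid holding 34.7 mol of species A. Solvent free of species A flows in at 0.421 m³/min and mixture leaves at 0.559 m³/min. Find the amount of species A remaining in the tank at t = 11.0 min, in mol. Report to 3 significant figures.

Let m(t) be the amount of species A. Volume: V(t) = V₀ + (Q_in − Q_out) t = 6.88 − 0.13800 t; V(11.0) = 5.3620 m³.
Species balance (pure solvent in): dm/dt = −Q_out · m/V(t).
dm/m = −Q_out dt/(V₀ − 0.13800 t); integrating gives ln(m/m₀) = −(Q_out/(Q_in−Q_out)) ln(V/V₀).
m = m₀ (V₀/V)^(Q_out/(Q_in−Q_out)) = 34.7 × (6.88/5.3620)^(-4.0507) = 12.641 mol.

12.6 mol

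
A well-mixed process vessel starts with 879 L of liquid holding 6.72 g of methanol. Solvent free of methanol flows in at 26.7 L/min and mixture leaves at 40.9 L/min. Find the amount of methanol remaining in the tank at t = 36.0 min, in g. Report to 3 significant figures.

Let m(t) be the amount of methanol. Volume: V(t) = V₀ + (Q_in − Q_out) t = 879 − 14.200 t; V(36.0) = 367.80 L.
Species balance (pure solvent in): dm/dt = −Q_out · m/V(t).
Separate: dm/m = −Q_out dt/V(t) ⇒ ln(m/m₀) = −(Q_out/(Q_in−Q_out)) ln(V/V₀).
m = m₀ (V₀/V)^(Q_out/(Q_in−Q_out)) = 6.72 × (879/367.80)^(-2.8803) = 0.54643 g.

0.546 g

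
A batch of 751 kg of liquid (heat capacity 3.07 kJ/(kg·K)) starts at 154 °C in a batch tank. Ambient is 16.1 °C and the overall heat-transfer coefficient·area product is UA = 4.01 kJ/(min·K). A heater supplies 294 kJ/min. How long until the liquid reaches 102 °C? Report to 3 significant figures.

940 min

Lumped-capacitance energy balance: M c_p dT/dt = UA(T_amb − T) + Q̇.
τ = M c_p/UA = 574.96 min; T_ss = T_amb + Q̇/UA = 16.1 + 294/4.01 = 89.417 °C.
T(t) = T_ss + (T₀ − T_ss)e^(−t/τ); set T = 102:
t = −τ ln[(T − T_ss)/(T₀ − T_ss)] = −574.96 · ln(0.19484) = 940.39 min.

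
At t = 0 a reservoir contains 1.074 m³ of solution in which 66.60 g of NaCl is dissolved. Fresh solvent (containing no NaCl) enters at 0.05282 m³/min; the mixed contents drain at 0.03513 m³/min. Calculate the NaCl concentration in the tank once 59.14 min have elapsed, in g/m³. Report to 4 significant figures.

Total volume: dV/dt = Q_in − Q_out = 0.0176900 m³/min, so V(t) = 1.074 + 0.0176900 t and V(59.14) = 2.12019 m³.
Solute balance: dm/dt = 0 − Q_out C = −Q_out m/V(t).
dm/m = −Q_out dt/(V₀ + 0.0176900 t); integrating gives ln(m/m₀) = −(Q_out/(Q_in−Q_out)) ln(V/V₀).
m = m₀ (V₀/V)^(Q_out/(Q_in−Q_out)) = 66.60 × (1.074/2.12019)^(1.98587) = 17.2548 g.
C = m/V = 17.2548/2.12019 = 8.13832 g/m³.

8.138 g/m³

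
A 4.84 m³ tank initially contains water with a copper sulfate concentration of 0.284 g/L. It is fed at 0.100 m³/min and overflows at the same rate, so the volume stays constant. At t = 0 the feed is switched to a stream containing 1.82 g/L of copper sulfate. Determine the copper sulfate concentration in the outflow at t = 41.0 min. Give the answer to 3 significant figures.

1.16 g/L

Transient balance on the dissolved component: V dC/dt = Q(C_in − C).
Time constant τ = V/Q = 4.84/0.100 = 48.400 min.
Integrating: C(t) = C_in + (C₀ − C_in) e^(−t/τ).
C(41.0) = 1.82 + (0.284 − 1.82)·e^(−41.0/48.400) = 1.82 + (-1.5360)·0.42865 = 1.1616 g/L.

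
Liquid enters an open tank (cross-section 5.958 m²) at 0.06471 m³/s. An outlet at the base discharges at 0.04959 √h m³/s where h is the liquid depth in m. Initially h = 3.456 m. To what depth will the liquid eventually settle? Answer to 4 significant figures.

Level balance: A dh/dt = 0.06471 − 0.04959 √h. Setting dh/dt = 0:
Q_in = 0.04959 √h_ss ⇒ √h_ss = 0.06471/0.04959 = 1.30490.
h_ss = 1.30490² = 1.70276 m. (Since h₀ = 3.456 m > h_ss, the level will fall toward this value.)

1.703 m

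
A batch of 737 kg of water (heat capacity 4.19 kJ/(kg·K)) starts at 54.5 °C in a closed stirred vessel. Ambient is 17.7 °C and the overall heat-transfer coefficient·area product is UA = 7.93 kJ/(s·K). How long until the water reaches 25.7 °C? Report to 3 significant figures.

M c_p dT/dt = −UA(T − T_amb).
τ = M c_p/UA = 389.41 s; T_ss = T_amb = 17.700 °C.
T(t) = T_ss + (T₀ − T_ss)e^(−t/τ); set T = 25.7:
t = −τ ln[(T − T_ss)/(T₀ − T_ss)] = −389.41 · ln(0.21739) = 594.26 s.

594 s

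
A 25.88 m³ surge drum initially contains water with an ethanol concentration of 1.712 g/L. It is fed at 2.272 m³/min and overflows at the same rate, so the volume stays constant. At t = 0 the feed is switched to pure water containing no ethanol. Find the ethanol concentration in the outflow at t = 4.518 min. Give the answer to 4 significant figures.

Accumulation = in − out for the solute gives V dC/dt = Q(C_in − C).
So dC/dt = (C_in − C)/τ with τ = V/Q = 25.88/2.272 = 11.3908 min.
This is linear first-order; C(t) = C_in + (C₀ − C_in) e^(−t/τ).
C(4.518) = 0 + (1.712 − 0)·e^(−4.518/11.3908) = 0 + (1.71200)·0.672580 = 1.15146 g/L.

1.151 g/L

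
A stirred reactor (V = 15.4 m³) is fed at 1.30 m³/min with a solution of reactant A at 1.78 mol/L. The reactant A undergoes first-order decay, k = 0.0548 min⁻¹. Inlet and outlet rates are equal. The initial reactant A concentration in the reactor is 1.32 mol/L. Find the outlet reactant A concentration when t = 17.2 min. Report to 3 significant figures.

1.10 mol/L

Accumulation = in − out − consumed: V dC/dt = Q C_in − Q C − k V C.
dC/dt = (Q/V) C_in − (Q/V + k) C; effective rate a = Q/V + k = 0.084416 + 0.0548 = 0.13922 min⁻¹.
C_ss = Q C_in/(Q + kV) = 1.0793 mol/L; C(t) = C_ss + (C₀ − C_ss) e^(−a t).
C(17.2) = 1.0793 + (0.24067)·e^(−0.13922·17.2) = 1.0793 + (0.24067)·0.091218 = 1.1013 mol/L.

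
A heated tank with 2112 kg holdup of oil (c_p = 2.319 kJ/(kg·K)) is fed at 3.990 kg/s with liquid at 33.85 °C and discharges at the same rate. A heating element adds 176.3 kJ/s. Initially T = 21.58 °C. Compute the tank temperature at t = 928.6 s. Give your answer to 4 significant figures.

47.48 °C

M c_p dT/dt = ṁ c_p (T_in − T) + Q̇.
Rearrange: dT/dt = (T_ss − T)/τ with τ = M/ṁ = 529.323 s and T_ss = T_in + Q̇/(ṁ c_p) = 52.9037 °C.
This is linear first-order; T(t) = T_ss + (T₀ − T_ss) e^(−t/τ).
T(928.6) = 52.9037 + (-31.3237)·e^(−928.6/529.323) = 52.9037 + (-31.3237)·0.173026 = 47.4839 °C.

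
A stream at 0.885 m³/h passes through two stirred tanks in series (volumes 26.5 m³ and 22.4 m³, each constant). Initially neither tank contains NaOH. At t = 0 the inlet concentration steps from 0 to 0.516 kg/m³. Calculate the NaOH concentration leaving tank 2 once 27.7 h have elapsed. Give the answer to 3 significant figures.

Time constants: τᵢ = Vᵢ/Q for each well-mixed tank.
τ₁ = 26.5/0.885 = 29.944 h; τ₂ = 22.4/0.885 = 25.311 h.
Tank 1: C₁ = C_in(1 − e^(−t/τ₁)). Tank 2 (τ₁ ≠ τ₂): C₂ = C_in[1 − (τ₁ e^(−t/τ₁) − τ₂ e^(−t/τ₂))/(τ₁ − τ₂)].
At t = 27.7: e^(−t/τ₁) = 0.39650, e^(−t/τ₂) = 0.33474.
C₂ = 0.516·[1 − (29.944·0.39650 − 25.311·0.33474)/(4.6328)] = 0.516·0.26608 = 0.13730 kg/m³.

0.137 kg/m³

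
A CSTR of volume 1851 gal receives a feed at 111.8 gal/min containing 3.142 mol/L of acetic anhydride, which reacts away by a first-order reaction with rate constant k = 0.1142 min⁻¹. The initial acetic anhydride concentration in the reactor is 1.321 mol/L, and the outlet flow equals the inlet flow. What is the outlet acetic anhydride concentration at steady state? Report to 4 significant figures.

Accumulation = in − out − consumed: V dC/dt = Q C_in − Q C − k V C.
Steady state (dC/dt = 0): C_ss = Q C_in/(Q + kV) = C_in/(1 + kV/Q).
C_ss = 111.8·3.142/(111.8 + 0.1142·1851) = 351.276/323.184 = 1.08692 mol/L.

1.087 mol/L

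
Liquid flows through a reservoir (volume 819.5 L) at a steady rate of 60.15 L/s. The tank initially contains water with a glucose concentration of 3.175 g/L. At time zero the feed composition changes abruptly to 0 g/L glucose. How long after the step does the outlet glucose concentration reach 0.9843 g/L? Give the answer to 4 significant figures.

15.96 s

Mass balance on the solute (V constant): V dC/dt = Q(C_in − C), so τ = V/Q = 13.6243 s.
C(t) = C_in + (C₀ − C_in) e^(−t/τ). Set C = 0.9843 and solve for t:
e^(−t/τ) = (C − C_in)/(C₀ − C_in) = (0.9843 − 0)/(3.175 − 0) = 0.310016
t = −τ ln(…) = 13.6243 × 1.17113 = 15.9558 s.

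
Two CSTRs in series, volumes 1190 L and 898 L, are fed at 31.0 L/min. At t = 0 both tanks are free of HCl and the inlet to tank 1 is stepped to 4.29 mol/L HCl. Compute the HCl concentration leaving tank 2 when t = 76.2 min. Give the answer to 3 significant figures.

2.84 mol/L

Each tank obeys Vᵢ dCᵢ/dt = Q(Cᵢ₋₁ − Cᵢ), so τᵢ = Vᵢ/Q.
τ₁ = 1190/31.0 = 38.387 min; τ₂ = 898/31.0 = 28.968 min.
Solving the cascade with C₁(0)=C₂(0)=0 gives C₂(t) = C_in[1 − (τ₁ e^(−t/τ₁) − τ₂ e^(−t/τ₂))/(τ₁ − τ₂)].
At t = 76.2: e^(−t/τ₁) = 0.13737, e^(−t/τ₂) = 0.072042.
C₂ = 4.29·[1 − (38.387·0.13737 − 28.968·0.072042)/(9.4194)] = 4.29·0.66170 = 2.8387 mol/L.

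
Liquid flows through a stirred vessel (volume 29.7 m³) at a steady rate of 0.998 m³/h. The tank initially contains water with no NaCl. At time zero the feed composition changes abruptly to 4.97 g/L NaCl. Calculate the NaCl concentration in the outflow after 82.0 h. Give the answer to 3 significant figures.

Mass balance on the solute (V constant): V dC/dt = Q(C_in − C).
Rewrite as dC/dt + C/τ = C_in/τ, τ = V/Q = 29.760 h.
C approaches C_in exponentially: C(t) = C_in + (C₀ − C_in) e^(−t/τ).
C(82.0) = 4.97 + (0 − 4.97)·e^(−82.0/29.760) = 4.97 + (-4.9700)·0.063582 = 4.6540 g/L.

4.65 g/L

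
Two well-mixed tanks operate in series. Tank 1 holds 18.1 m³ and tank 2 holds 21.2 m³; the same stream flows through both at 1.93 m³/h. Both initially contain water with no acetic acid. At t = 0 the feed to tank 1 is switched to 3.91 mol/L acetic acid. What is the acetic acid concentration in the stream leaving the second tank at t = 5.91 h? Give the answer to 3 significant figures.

0.454 mol/L

Time constants: τᵢ = Vᵢ/Q for each well-mixed tank.
τ₁ = 18.1/1.93 = 9.3782 h; τ₂ = 21.2/1.93 = 10.984 h.
Tank 1: C₁ = C_in(1 − e^(−t/τ₁)). Tank 2 (τ₁ ≠ τ₂): C₂ = C_in[1 − (τ₁ e^(−t/τ₁) − τ₂ e^(−t/τ₂))/(τ₁ − τ₂)].
At t = 5.91: e^(−t/τ₁) = 0.53249, e^(−t/τ₂) = 0.58390.
C₂ = 3.91·[1 − (9.3782·0.53249 − 10.984·0.58390)/(-1.6062)] = 3.91·0.11599 = 0.45352 mol/L.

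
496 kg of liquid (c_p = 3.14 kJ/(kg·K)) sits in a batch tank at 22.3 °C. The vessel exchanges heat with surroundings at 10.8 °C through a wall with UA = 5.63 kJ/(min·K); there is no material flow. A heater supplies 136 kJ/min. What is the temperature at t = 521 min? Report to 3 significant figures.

Energy balance: M c_p dT/dt = −UA(T − T_amb) + Q̇.
dT/dt = (T_ss − T)/τ with T_ss = T_amb + Q̇/UA = 10.8 + 136/5.63 = 34.956 °C, τ = M c_p/UA = 496·3.14/5.63 = 276.63 min.
Solution: T(t) = T_ss + (T₀ − T_ss) e^(−t/τ).
T(521) = 34.956 + (-12.656)·0.15208 = 33.032 °C.

33.0 °C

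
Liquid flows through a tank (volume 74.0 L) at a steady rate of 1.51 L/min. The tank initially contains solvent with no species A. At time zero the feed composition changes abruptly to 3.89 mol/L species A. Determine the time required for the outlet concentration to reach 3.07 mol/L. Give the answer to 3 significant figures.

76.3 min

Species balance on the tank: V dC/dt = Q(C_in − C), so τ = V/Q = 49.007 min.
C(t) = C_in + (C₀ − C_in) e^(−t/τ). Set C = 3.07 and solve for t:
e^(−t/τ) = (C − C_in)/(C₀ − C_in) = (3.07 − 3.89)/(0 − 3.89) = 0.21080
t = −τ ln(…) = 49.007 × 1.5569 = 76.296 min.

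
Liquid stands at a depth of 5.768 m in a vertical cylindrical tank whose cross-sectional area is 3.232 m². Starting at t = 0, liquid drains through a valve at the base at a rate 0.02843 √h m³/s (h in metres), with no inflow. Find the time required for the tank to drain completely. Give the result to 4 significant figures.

546.1 s

With no inflow, A dh/dt = −0.02843 √h.
This is separable: 2 d(√h)/dt = −0.02843/A, so √h = √h₀ − (0.02843/(2A)) t.
Set h = 0: 2√h₀ = (0.02843/A) t_empty ⇒ t_empty = 2A√h₀/0.02843.
t_empty = 2·3.232·√5.768/0.02843 = 6.46400·2.40167/0.02843 = 546.056 s.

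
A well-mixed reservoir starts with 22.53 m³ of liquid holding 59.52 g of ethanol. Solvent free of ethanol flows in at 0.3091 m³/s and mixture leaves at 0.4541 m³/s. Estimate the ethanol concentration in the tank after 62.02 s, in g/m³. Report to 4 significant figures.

Let m(t) be the amount of ethanol. Volume: V(t) = V₀ + (Q_in − Q_out) t = 22.53 − 0.145000 t; V(62.02) = 13.5371 m³.
Species balance (pure solvent in): dm/dt = −Q_out · m/V(t).
dm/m = −Q_out dt/(V₀ − 0.145000 t); integrating gives ln(m/m₀) = −(Q_out/(Q_in−Q_out)) ln(V/V₀).
m = m₀ (V₀/V)^(Q_out/(Q_in−Q_out)) = 59.52 × (22.53/13.5371)^(-3.13172) = 12.0730 g.
C = m/V = 12.0730/13.5371 = 0.891843 g/m³.

0.8918 g/m³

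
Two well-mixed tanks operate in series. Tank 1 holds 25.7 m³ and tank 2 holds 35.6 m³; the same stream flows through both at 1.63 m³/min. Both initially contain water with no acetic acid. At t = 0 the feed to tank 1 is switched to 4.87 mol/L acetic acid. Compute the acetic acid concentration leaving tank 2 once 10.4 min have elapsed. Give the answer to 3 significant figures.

0.529 mol/L

Time constants: τᵢ = Vᵢ/Q for each well-mixed tank.
τ₁ = 25.7/1.63 = 15.767 min; τ₂ = 35.6/1.63 = 21.840 min.
Tank 1: C₁ = C_in(1 − e^(−t/τ₁)). Tank 2 (τ₁ ≠ τ₂): C₂ = C_in[1 − (τ₁ e^(−t/τ₁) − τ₂ e^(−t/τ₂))/(τ₁ − τ₂)].
At t = 10.4: e^(−t/τ₁) = 0.51705, e^(−t/τ₂) = 0.62115.
C₂ = 4.87·[1 − (15.767·0.51705 − 21.840·0.62115)/(-6.0736)] = 4.87·0.10861 = 0.52893 mol/L.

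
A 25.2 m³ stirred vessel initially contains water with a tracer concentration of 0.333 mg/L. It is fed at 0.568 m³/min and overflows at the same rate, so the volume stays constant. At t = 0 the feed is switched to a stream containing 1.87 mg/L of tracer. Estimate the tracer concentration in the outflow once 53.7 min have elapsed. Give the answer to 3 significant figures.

1.41 mg/L

Species balance on the tank: V dC/dt = Q(C_in − C).
So dC/dt = (C_in − C)/τ with τ = V/Q = 25.2/0.568 = 44.366 min.
Integrating: C(t) = C_in + (C₀ − C_in) e^(−t/τ).
C(53.7) = 1.87 + (0.333 − 1.87)·e^(−53.7/44.366) = 1.87 + (-1.5370)·0.29808 = 1.4118 mg/L.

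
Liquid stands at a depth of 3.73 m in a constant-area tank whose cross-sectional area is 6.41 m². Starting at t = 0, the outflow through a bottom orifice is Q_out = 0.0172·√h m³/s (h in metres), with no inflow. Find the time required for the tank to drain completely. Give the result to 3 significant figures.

Volume balance on the tank: A dh/dt = −0.0172 √h.
∫ h^(−1/2) dh = −(0.0172/A) ∫ dt, giving 2√h = 2√h₀ − (0.0172/A) t.
Set h = 0: 2√h₀ = (0.0172/A) t_empty ⇒ t_empty = 2A√h₀/0.0172.
t_empty = 2·6.41·√3.73/0.0172 = 12.820·1.9313/0.0172 = 1439.5 s.

1440 s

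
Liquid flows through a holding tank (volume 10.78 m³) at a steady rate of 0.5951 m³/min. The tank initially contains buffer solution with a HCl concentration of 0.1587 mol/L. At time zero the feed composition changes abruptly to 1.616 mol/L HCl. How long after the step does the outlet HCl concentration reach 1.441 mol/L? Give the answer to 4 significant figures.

Species balance: V dC/dt = Q(C_in − C) ⇒ τ = V/Q = 18.1146 min.
C(t) = C_in + (C₀ − C_in) e^(−t/τ). Set C = 1.441 and solve for t:
e^(−t/τ) = (C − C_in)/(C₀ − C_in) = (1.441 − 1.616)/(0.1587 − 1.616) = 0.120085
t = −τ ln(…) = 18.1146 × 2.11955 = 38.3949 min.

38.39 min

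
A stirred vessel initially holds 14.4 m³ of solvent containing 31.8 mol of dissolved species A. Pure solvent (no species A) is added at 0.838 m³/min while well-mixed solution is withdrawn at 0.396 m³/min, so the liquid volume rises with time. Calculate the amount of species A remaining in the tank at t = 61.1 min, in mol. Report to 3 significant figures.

Total volume: dV/dt = Q_in − Q_out = 0.44200 m³/min, so V(t) = 14.4 + 0.44200 t and V(61.1) = 41.406 m³.
No species A enters, so dm/dt = −Q_out · (m/V).
Separate: dm/m = −Q_out dt/V(t) ⇒ ln(m/m₀) = −(Q_out/(Q_in−Q_out)) ln(V/V₀).
m = m₀ (V₀/V)^(Q_out/(Q_in−Q_out)) = 31.8 × (14.4/41.406)^(0.89593) = 12.344 mol.

12.3 mol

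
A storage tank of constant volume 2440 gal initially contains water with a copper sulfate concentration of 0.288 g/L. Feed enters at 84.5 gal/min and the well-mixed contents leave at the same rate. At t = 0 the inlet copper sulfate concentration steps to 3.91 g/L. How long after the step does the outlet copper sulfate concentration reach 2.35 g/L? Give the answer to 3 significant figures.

24.3 min

Species balance: V dC/dt = Q(C_in − C) ⇒ τ = V/Q = 28.876 min.
C(t) = C_in + (C₀ − C_in) e^(−t/τ). Set C = 2.35 and solve for t:
e^(−t/τ) = (C − C_in)/(C₀ − C_in) = (2.35 − 3.91)/(0.288 − 3.91) = 0.43070
t = −τ ln(…) = 28.876 × 0.84234 = 24.323 min.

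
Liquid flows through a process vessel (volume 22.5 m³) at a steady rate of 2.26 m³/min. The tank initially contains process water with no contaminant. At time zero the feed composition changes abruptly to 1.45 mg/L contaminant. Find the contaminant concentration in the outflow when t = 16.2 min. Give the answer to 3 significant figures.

1.17 mg/L

Transient balance on the dissolved component: V dC/dt = Q(C_in − C).
So dC/dt = (C_in − C)/τ with τ = V/Q = 22.5/2.26 = 9.9558 min.
C approaches C_in exponentially: C(t) = C_in + (C₀ − C_in) e^(−t/τ).
C(16.2) = 1.45 + (0 − 1.45)·e^(−16.2/9.9558) = 1.45 + (-1.4500)·0.19648 = 1.1651 mg/L.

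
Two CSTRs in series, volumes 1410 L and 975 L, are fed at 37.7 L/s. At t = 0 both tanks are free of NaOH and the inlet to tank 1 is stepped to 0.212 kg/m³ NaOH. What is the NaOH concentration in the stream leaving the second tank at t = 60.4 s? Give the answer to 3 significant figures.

Each tank obeys Vᵢ dCᵢ/dt = Q(Cᵢ₋₁ − Cᵢ), so τᵢ = Vᵢ/Q.
τ₁ = 1410/37.7 = 37.401 s; τ₂ = 975/37.7 = 25.862 s.
Tank 1: C₁ = C_in(1 − e^(−t/τ₁)). Tank 2 (τ₁ ≠ τ₂): C₂ = C_in[1 − (τ₁ e^(−t/τ₁) − τ₂ e^(−t/τ₂))/(τ₁ − τ₂)].
At t = 60.4: e^(−t/τ₁) = 0.19890, e^(−t/τ₂) = 0.096765.
C₂ = 0.212·[1 − (37.401·0.19890 − 25.862·0.096765)/(11.538)] = 0.212·0.57218 = 0.12130 kg/m³.

0.121 kg/m³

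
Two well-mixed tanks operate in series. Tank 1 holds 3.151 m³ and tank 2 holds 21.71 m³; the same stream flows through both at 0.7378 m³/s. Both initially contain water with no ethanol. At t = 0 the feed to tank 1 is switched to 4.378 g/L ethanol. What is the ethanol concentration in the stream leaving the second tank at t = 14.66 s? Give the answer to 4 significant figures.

Time constants: τᵢ = Vᵢ/Q for each well-mixed tank.
τ₁ = 3.151/0.7378 = 4.27081 s; τ₂ = 21.71/0.7378 = 29.4253 s.
Tank 1: C₁ = C_in(1 − e^(−t/τ₁)). Tank 2 (τ₁ ≠ τ₂): C₂ = C_in[1 − (τ₁ e^(−t/τ₁) − τ₂ e^(−t/τ₂))/(τ₁ − τ₂)].
At t = 14.66: e^(−t/τ₁) = 0.0323026, e^(−t/τ₂) = 0.607617.
C₂ = 4.378·[1 − (4.27081·0.0323026 − 29.4253·0.607617)/(-25.1545)] = 4.378·0.294704 = 1.29022 g/L.

1.290 g/L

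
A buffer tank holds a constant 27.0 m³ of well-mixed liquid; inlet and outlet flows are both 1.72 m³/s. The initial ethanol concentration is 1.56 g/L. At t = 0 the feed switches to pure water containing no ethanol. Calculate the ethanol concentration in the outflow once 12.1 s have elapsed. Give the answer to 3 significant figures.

Species balance on the tank: V dC/dt = Q(C_in − C).
Time constant τ = V/Q = 27.0/1.72 = 15.698 s.
C approaches C_in exponentially: C(t) = C_in + (C₀ − C_in) e^(−t/τ).
C(12.1) = 0 + (1.56 − 0)·e^(−12.1/15.698) = 0 + (1.5600)·0.46264 = 0.72171 g/L.

0.722 g/L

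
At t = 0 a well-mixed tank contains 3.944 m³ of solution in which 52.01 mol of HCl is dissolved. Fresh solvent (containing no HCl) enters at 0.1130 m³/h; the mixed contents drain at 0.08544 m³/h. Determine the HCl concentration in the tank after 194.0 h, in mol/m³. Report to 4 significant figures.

0.3931 mol/m³

Total volume: dV/dt = Q_in − Q_out = 0.0275600 m³/h, so V(t) = 3.944 + 0.0275600 t and V(194.0) = 9.29064 m³.
No HCl enters, so dm/dt = −Q_out · (m/V).
Separate: dm/m = −Q_out dt/V(t) ⇒ ln(m/m₀) = −(Q_out/(Q_in−Q_out)) ln(V/V₀).
m = m₀ (V₀/V)^(Q_out/(Q_in−Q_out)) = 52.01 × (3.944/9.29064)^(3.10015) = 3.65171 mol.
C = m/V = 3.65171/9.29064 = 0.393052 mol/m³.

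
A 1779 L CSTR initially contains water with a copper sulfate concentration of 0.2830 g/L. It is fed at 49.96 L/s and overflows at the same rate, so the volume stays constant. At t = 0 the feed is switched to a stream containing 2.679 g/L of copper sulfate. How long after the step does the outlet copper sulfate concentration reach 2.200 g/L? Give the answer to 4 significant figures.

Species balance: V dC/dt = Q(C_in − C) ⇒ τ = V/Q = 35.6085 s.
C(t) = C_in + (C₀ − C_in) e^(−t/τ). Set C = 2.200 and solve for t:
e^(−t/τ) = (C − C_in)/(C₀ − C_in) = (2.200 − 2.679)/(0.2830 − 2.679) = 0.199917
t = −τ ln(…) = 35.6085 × 1.60986 = 57.3245 s.

57.32 s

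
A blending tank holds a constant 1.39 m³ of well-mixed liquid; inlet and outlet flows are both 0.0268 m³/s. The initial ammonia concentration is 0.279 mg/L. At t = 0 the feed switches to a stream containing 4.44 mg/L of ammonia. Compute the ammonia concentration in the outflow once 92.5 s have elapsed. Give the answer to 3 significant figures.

3.74 mg/L

Transient balance on the dissolved component: V dC/dt = Q(C_in − C).
Time constant τ = V/Q = 1.39/0.0268 = 51.866 s.
This is linear first-order; C(t) = C_in + (C₀ − C_in) e^(−t/τ).
C(92.5) = 4.44 + (0.279 − 4.44)·e^(−92.5/51.866) = 4.44 + (-4.1610)·0.16806 = 3.7407 mg/L.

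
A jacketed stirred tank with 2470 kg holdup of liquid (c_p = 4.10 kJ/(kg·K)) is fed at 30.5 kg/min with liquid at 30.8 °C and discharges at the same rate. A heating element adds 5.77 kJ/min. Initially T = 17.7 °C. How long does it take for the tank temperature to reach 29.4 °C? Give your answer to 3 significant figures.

179 min

Heat balance on the well-mixed liquid: M c_p dT/dt = ṁ c_p (T_in − T) + 5.77.
τ = M/ṁ = 80.984 min; T_ss = T_in + Q̇/(ṁ c_p) = 30.846 °C.
T(t) = T_ss + (T₀ − T_ss) e^(−t/τ). Set T = 29.4:
e^(−t/τ) = (29.4 − 30.846)/(17.7 − 30.846) = 0.11001
t = −80.984 · ln(0.11001) = 178.75 min.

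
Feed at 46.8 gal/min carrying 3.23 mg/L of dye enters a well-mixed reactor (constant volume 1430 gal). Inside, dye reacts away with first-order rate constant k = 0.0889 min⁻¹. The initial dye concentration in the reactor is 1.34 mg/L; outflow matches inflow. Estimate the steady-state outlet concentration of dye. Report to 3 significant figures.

V dC/dt = Q(C_in − C) − k V C.
Steady state (dC/dt = 0): C_ss = Q C_in/(Q + kV) = C_in/(1 + kV/Q).
C_ss = 46.8·3.23/(46.8 + 0.0889·1430) = 151.16/173.93 = 0.86912 mg/L.

0.869 mg/L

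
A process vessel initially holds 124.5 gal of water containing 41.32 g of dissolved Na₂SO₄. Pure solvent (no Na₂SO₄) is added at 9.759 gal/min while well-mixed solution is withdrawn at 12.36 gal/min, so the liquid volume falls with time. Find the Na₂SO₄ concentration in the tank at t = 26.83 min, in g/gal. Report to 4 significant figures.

Let m(t) be the amount of Na₂SO₄. Volume: V(t) = V₀ + (Q_in − Q_out) t = 124.5 − 2.60100 t; V(26.83) = 54.7152 gal.
Solute balance: dm/dt = 0 − Q_out C = −Q_out m/V(t).
dm/m = −Q_out dt/(V₀ − 2.60100 t); integrating gives ln(m/m₀) = −(Q_out/(Q_in−Q_out)) ln(V/V₀).
m = m₀ (V₀/V)^(Q_out/(Q_in−Q_out)) = 41.32 × (124.5/54.7152)^(-4.75202) = 0.830610 g.
C = m/V = 0.830610/54.7152 = 0.0151806 g/gal.

0.01518 g/gal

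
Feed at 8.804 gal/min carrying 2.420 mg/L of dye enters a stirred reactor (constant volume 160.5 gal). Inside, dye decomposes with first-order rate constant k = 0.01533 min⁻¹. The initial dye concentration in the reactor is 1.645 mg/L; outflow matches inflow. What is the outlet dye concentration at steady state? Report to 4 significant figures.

1.891 mg/L

V dC/dt = Q(C_in − C) − k V C.
At steady state: 0 = Q C_in − (Q + kV) C_ss, so C_ss = Q C_in/(Q + kV).
C_ss = 8.804·2.420/(8.804 + 0.01533·160.5) = 21.3057/11.2645 = 1.89141 mg/L.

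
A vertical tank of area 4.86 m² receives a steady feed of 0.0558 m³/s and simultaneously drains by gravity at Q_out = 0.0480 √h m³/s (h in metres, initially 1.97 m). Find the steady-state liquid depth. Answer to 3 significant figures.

Level balance: A dh/dt = 0.0558 − 0.0480 √h. Setting dh/dt = 0:
Q_in = 0.0480 √h_ss ⇒ √h_ss = 0.0558/0.0480 = 1.1625.
h_ss = 1.1625² = 1.3514 m. (Since h₀ = 1.97 m > h_ss, the level will fall toward this value.)

1.35 m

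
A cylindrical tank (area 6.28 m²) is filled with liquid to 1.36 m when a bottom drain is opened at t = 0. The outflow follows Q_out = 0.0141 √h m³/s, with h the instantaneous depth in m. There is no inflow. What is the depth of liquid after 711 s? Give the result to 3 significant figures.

Unsteady balance on liquid volume: A dh/dt = −0.0141 √h.
Separate and integrate: 2(√h − √h₀) = −(0.0141/A) t.
√h = √1.36 − 0.0141·711/(2·6.28) = 1.1662 − 0.79818 = 0.36801.
h = 0.36801² = 0.13543 m.

0.135 m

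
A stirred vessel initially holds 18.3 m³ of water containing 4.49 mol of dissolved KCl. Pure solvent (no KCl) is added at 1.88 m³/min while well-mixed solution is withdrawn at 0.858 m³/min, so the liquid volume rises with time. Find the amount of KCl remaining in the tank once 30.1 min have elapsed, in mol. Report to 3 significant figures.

Total volume: dV/dt = Q_in − Q_out = 1.0220 m³/min, so V(t) = 18.3 + 1.0220 t and V(30.1) = 49.062 m³.
No KCl enters, so dm/dt = −Q_out · (m/V).
Separate: dm/m = −Q_out dt/V(t) ⇒ ln(m/m₀) = −(Q_out/(Q_in−Q_out)) ln(V/V₀).
m = m₀ (V₀/V)^(Q_out/(Q_in−Q_out)) = 4.49 × (18.3/49.062)^(0.83953) = 1.9619 mol.

1.96 mol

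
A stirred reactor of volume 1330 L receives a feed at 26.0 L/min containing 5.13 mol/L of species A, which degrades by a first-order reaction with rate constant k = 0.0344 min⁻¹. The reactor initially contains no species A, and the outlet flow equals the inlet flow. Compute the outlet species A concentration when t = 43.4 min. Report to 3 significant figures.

1.68 mol/L

Species balance: V dC/dt = Q C_in − Q C − k V C.
dC/dt = (Q/V) C_in − (Q/V + k) C; effective rate a = Q/V + k = 0.019549 + 0.0344 = 0.053949 min⁻¹.
C_ss = Q C_in/(Q + kV) = 1.8589 mol/L; C(t) = C_ss + (C₀ − C_ss) e^(−a t).
C(43.4) = 1.8589 + (-1.8589)·e^(−0.053949·43.4) = 1.8589 + (-1.8589)·0.096195 = 1.6801 mol/L.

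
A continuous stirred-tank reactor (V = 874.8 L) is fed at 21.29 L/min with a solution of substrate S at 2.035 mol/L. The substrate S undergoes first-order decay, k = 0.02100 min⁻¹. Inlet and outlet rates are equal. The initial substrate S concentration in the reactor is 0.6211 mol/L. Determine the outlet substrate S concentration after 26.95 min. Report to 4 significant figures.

Species balance: V dC/dt = Q C_in − Q C − k V C.
This is linear with rate a = Q/V + k = 0.0453370 min⁻¹.
C_ss = Q C_in/(Q + kV) = 1.09239 mol/L; C(t) = C_ss + (C₀ − C_ss) e^(−a t).
C(26.95) = 1.09239 + (-0.471292)·e^(−0.0453370·26.95) = 1.09239 + (-0.471292)·0.294690 = 0.953507 mol/L.

0.9535 mol/L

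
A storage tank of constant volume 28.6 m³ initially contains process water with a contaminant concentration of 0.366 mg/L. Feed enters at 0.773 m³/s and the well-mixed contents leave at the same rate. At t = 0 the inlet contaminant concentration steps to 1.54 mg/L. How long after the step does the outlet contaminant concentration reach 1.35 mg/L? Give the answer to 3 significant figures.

67.4 s

Mass balance on the solute (V constant): V dC/dt = Q(C_in − C), so τ = V/Q = 36.999 s.
C(t) = C_in + (C₀ − C_in) e^(−t/τ). Set C = 1.35 and solve for t:
e^(−t/τ) = (C − C_in)/(C₀ − C_in) = (1.35 − 1.54)/(0.366 − 1.54) = 0.16184
t = −τ ln(…) = 36.999 × 1.8211 = 67.380 s.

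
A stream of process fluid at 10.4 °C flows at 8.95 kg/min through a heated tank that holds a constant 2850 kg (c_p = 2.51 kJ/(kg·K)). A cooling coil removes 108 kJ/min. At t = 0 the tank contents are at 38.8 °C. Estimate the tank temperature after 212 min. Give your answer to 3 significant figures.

M c_p dT/dt = ṁ c_p (T_in − T) − Q̇.
τ = M/ṁ = 318.44 min; T_ss = T_in − Q̇/(ṁ c_p) = 10.4 − 108/(8.95·2.51) = 5.5924 °C.
Integrating: T(t) = T_ss + (T₀ − T_ss) e^(−t/τ).
T(212) = 5.5924 + (33.208)·e^(−212/318.44) = 5.5924 + (33.208)·0.51389 = 22.657 °C.

22.7 °C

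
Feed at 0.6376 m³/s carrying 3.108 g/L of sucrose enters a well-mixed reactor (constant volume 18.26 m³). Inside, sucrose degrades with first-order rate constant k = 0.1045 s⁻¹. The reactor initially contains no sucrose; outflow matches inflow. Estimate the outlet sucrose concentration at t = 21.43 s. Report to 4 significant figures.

V dC/dt = Q(C_in − C) − k V C.
This is linear with rate a = Q/V + k = 0.139418 s⁻¹.
C_ss = Q C_in/(Q + kV) = 0.778413 g/L; C(t) = C_ss + (C₀ − C_ss) e^(−a t).
C(21.43) = 0.778413 + (-0.778413)·e^(−0.139418·21.43) = 0.778413 + (-0.778413)·0.0504020 = 0.739180 g/L.

0.7392 g/L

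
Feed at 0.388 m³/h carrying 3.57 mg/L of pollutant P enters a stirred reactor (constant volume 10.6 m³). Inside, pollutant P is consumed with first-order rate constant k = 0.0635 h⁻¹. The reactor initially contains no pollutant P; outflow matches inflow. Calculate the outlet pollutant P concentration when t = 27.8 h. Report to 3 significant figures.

1.22 mg/L

Accumulation = in − out − consumed: V dC/dt = Q C_in − Q C − k V C.
dC/dt = (Q/V) C_in − (Q/V + k) C; effective rate a = Q/V + k = 0.036604 + 0.0635 = 0.10010 h⁻¹.
C_ss = Q C_in/(Q + kV) = 1.3054 mg/L; C(t) = C_ss + (C₀ − C_ss) e^(−a t).
C(27.8) = 1.3054 + (-1.3054)·e^(−0.10010·27.8) = 1.3054 + (-1.3054)·0.061860 = 1.2246 mg/L.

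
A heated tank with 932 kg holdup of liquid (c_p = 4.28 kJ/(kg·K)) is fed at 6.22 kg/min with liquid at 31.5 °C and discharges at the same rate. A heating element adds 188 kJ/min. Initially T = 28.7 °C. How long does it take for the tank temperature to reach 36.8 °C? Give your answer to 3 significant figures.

Heat balance on the well-mixed liquid: M c_p dT/dt = ṁ c_p (T_in − T) + 188.
τ = M/ṁ = 149.84 min; T_ss = T_in + Q̇/(ṁ c_p) = 38.562 °C.
T(t) = T_ss + (T₀ − T_ss) e^(−t/τ). Set T = 36.8:
e^(−t/τ) = (36.8 − 38.562)/(28.7 − 38.562) = 0.17866
t = −149.84 · ln(0.17866) = 258.06 min.

258 min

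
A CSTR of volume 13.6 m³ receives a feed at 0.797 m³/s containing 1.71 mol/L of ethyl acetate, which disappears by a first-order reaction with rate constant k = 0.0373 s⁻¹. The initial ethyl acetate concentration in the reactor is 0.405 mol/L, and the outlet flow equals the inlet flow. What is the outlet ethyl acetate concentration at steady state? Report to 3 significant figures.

V dC/dt = Q(C_in − C) − k V C.
At steady state: 0 = Q C_in − (Q + kV) C_ss, so C_ss = Q C_in/(Q + kV).
C_ss = 0.797·1.71/(0.797 + 0.0373·13.6) = 1.3629/1.3043 = 1.0449 mol/L.

1.04 mol/L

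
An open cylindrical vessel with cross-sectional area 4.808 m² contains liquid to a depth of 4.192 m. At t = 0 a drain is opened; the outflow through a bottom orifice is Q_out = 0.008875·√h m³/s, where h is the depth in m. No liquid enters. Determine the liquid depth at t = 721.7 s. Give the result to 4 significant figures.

A dh/dt = −Q_out = −0.008875 √h.
Separate and integrate: 2(√h − √h₀) = −(0.008875/A) t.
√h = √4.192 − 0.008875·721.7/(2·4.808) = 2.04744 − 0.666086 = 1.38135.
h = 1.38135² = 1.90813 m.

1.908 m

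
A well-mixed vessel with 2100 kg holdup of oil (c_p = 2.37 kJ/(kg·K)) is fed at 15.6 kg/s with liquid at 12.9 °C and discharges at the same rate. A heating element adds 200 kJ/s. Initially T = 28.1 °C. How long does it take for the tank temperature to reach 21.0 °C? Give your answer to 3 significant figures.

M c_p dT/dt = ṁ c_p (T_in − T) + Q̇.
τ = M/ṁ = 134.62 s; T_ss = T_in + Q̇/(ṁ c_p) = 18.309 °C.
T(t) = T_ss + (T₀ − T_ss) e^(−t/τ). Set T = 21.0:
e^(−t/τ) = (21.0 − 18.309)/(28.1 − 18.309) = 0.27481
t = −134.62 · ln(0.27481) = 173.88 s.

174 s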